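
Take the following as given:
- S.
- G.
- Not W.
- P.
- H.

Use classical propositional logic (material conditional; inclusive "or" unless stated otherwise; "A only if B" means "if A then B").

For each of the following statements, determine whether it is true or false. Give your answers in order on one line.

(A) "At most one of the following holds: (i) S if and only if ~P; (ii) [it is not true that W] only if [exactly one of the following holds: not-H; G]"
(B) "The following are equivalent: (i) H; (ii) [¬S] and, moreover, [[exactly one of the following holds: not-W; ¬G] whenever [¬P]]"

(A): Formalization: (S ↔ ¬P) ↑ (¬W → (¬H ⊕ G))

¬P = ¬T = F
S ↔ ¬P = T ↔ F = F
¬W = ¬F = T
¬H = ¬T = F
¬H ⊕ G = F ⊕ T = T
¬W → (¬H ⊕ G) = T → T = T
(S ↔ ¬P) ↑ (¬W → (¬H ⊕ G)) = F ↑ T = T
Thus (A) is true.

(B): Formalization: H ↔ (¬S ∧ (¬P → (¬W ⊕ ¬G)))

¬S = ¬T = F
¬P = ¬T = F
¬W = ¬F = T
¬G = ¬T = F
¬W ⊕ ¬G = T ⊕ F = T
¬P → (¬W ⊕ ¬G) = F → T = T
¬S ∧ (¬P → (¬W ⊕ ¬G)) = F ∧ T = F
H ↔ (¬S ∧ (¬P → (¬W ⊕ ¬G))) = T ↔ F = F
So (B) is false.

(A) true / (B) false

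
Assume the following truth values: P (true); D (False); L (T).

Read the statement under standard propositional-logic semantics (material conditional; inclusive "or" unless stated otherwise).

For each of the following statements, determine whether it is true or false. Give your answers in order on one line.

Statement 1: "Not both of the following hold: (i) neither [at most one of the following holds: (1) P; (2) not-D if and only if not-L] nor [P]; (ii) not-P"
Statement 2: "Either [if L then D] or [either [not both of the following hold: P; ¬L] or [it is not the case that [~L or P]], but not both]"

Statement 1: Formalization: ((P nand (~D <-> ~L)) nor P) nand ~P

~D = ~F = T
~L = ~T = F
~D <-> ~L = T <-> F = F
P nand (~D <-> ~L) = T nand F = T
(P nand (~D <-> ~L)) nor P = T nor T = F
~P = ~T = F
((P nand (~D <-> ~L)) nor P) nand ~P = F nand F = T
Hence Statement 1 is true.

Statement 2: Formalization: (L -> D) | ((P nand ~L) xor ~(~L | P))

L -> D = T -> F = F
~L = ~T = F
P nand ~L = T nand F = T
~L = ~T = F
~L | P = F | T = T
~(~L | P) = ~T = F
(P nand ~L) xor ~(~L | P) = T xor F = T
(L -> D) | ((P nand ~L) xor ~(~L | P)) = F | T = T
So Statement 2 is true.

Statement 1 true; Statement 2 true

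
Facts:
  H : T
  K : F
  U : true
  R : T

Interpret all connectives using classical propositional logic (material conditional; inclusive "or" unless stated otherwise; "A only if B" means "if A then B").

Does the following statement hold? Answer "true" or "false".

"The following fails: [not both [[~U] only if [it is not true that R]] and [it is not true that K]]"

True.

Formalization: ¬((¬U → ¬R) ↑ ¬K)

¬U = ¬T = F
¬R = ¬T = F
¬U → ¬R = F → F = T
¬K = ¬F = T
(¬U → ¬R) ↑ ¬K = T ↑ T = F
¬((¬U → ¬R) ↑ ¬K) = ¬F = T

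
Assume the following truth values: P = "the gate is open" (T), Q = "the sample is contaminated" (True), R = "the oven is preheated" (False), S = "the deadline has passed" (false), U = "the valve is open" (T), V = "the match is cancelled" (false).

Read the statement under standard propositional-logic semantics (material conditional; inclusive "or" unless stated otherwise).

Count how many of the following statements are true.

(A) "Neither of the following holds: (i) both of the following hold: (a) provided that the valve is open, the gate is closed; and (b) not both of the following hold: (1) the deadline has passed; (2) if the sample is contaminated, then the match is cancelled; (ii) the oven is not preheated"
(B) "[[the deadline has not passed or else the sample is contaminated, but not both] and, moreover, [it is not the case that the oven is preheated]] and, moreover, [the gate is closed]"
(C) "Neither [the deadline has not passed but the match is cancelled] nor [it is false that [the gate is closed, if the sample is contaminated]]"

(A): Parsed as ((U → ¬P) ∧ (S ↑ (Q → V))) ↓ ¬R

¬P = ¬T = F
U → ¬P = T → F = F
Q → V = T → F = F
S ↑ (Q → V) = F ↑ F = T
(U → ¬P) ∧ (S ↑ (Q → V)) = F ∧ T = F
¬R = ¬F = T
((U → ¬P) ∧ (S ↑ (Q → V))) ↓ ¬R = F ↓ T = F
So (A) is false.

(B): Parsed as ((¬S ⊕ Q) ∧ ¬R) ∧ ¬P

¬S = ¬F = T
¬S ⊕ Q = T ⊕ T = F
¬R = ¬F = T
(¬S ⊕ Q) ∧ ¬R = F ∧ T = F
¬P = ¬T = F
((¬S ⊕ Q) ∧ ¬R) ∧ ¬P = F ∧ F = F
Hence (B) is false.

(C): This is (¬S ∧ V) ↓ ¬(Q → ¬P).

¬S = ¬F = T
¬S ∧ V = T ∧ F = F
¬P = ¬T = F
Q → ¬P = T → F = F
¬(Q → ¬P) = ¬F = T
(¬S ∧ V) ↓ ¬(Q → ¬P) = F ↓ T = F
Hence (C) is false.

Count: 0.

0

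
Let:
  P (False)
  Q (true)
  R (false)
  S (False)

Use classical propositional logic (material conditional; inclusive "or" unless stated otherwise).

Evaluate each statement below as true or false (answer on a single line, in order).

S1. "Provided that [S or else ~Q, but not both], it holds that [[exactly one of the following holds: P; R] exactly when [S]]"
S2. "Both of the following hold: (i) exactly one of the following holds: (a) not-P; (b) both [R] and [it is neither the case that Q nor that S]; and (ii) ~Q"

S1 T, S2 F

S1: Formalization: (S ⊕ ¬Q) → ((P ⊕ R) ↔ S)

¬Q = ¬T = F
S ⊕ ¬Q = F ⊕ F = F
P ⊕ R = F ⊕ F = F
(P ⊕ R) ↔ S = F ↔ F = T
(S ⊕ ¬Q) → ((P ⊕ R) ↔ S) = F → T = T
Hence S1 is true.

S2: Parsed as (¬P ⊕ (R ∧ (Q ↓ S))) ∧ ¬Q

¬P = ¬F = T
Q ↓ S = T ↓ F = F
R ∧ (Q ↓ S) = F ∧ F = F
¬P ⊕ (R ∧ (Q ↓ S)) = T ⊕ F = T
¬Q = ¬T = F
(¬P ⊕ (R ∧ (Q ↓ S))) ∧ ¬Q = T ∧ F = F
So S2 is false.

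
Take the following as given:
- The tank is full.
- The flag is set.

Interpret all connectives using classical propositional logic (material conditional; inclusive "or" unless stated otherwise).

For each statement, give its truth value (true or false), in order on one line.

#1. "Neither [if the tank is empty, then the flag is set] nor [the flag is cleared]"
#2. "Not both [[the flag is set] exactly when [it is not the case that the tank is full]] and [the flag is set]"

Let P = "the tank is full" (T), L = "the flag is set" (T).

#1: Parsed as (~P -> L) nor ~L

~P = ~T = F
~P -> L = F -> T = T
~L = ~T = F
(~P -> L) nor ~L = T nor F = F
Thus #1 is false.

#2: Parsed as (L <-> ~P) nand L

~P = ~T = F
L <-> ~P = T <-> F = F
(L <-> ~P) nand L = F nand T = T
So #2 is true.

#1 false; #2 true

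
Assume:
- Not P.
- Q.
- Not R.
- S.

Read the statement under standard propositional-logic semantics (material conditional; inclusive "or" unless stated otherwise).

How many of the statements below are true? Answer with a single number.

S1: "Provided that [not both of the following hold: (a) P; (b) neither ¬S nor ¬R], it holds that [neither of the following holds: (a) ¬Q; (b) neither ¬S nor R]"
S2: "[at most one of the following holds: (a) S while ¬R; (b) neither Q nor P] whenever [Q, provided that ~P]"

S1: Formalization: (P nand (not S nor not R)) -> (not Q nor (not S nor R))

not S = not True = False
not R = not False = True
not S nor not R = False nor True = False
P nand (not S nor not R) = False nand False = True
not Q = not True = False
not S = not True = False
not S nor R = False nor False = True
not Q nor (not S nor R) = False nor True = False
(P nand (not S nor not R)) -> (not Q nor (not S nor R)) = True -> False = False
So S1 is false.

S2: This is (not P -> Q) -> ((S and not R) nand (Q nor P)).

not P = not False = True
not P -> Q = True -> True = True
not R = not False = True
S and not R = True and True = True
Q nor P = True nor False = False
(S and not R) nand (Q nor P) = True nand False = True
(not P -> Q) -> ((S and not R) nand (Q nor P)) = True -> True = True
Hence S2 is true.

True statements: 1 (S2).

1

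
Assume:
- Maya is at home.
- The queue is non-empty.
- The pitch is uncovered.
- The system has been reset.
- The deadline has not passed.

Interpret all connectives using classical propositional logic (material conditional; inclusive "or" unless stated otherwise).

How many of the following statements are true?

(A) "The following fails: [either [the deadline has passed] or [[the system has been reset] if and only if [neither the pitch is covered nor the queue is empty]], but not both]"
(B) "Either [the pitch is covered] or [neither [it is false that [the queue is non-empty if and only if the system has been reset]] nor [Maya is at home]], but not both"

Let U = "the deadline has passed" (F), D = "the system has been reset" (T), R = "the pitch is covered" (F), K = "the queue is empty" (F), W = "Maya is at home" (T).

(A): Parsed as ~(U xor (D <-> (R nor K)))

R nor K = F nor F = T
D <-> (R nor K) = T <-> T = T
U xor (D <-> (R nor K)) = F xor T = T
~(U xor (D <-> (R nor K))) = ~T = F
Thus (A) is false.

(B): Parsed as R xor (~(~K <-> D) nor W)

~K = ~F = T
~K <-> D = T <-> T = T
~(~K <-> D) = ~T = F
~(~K <-> D) nor W = F nor T = F
R xor (~(~K <-> D) nor W) = F xor F = F
So (B) is false.

0 of the 2 statements are true (none).

0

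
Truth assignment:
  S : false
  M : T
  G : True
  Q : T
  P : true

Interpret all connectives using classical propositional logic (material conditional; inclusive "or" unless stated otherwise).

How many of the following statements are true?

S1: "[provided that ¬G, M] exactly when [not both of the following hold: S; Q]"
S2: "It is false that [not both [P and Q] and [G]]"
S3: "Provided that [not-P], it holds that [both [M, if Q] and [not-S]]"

S1: Parsed as (not G -> M) iff (S nand Q)

not G = not True = False
not G -> M = False -> True = True
S nand Q = False nand True = True
(not G -> M) iff (S nand Q) = True iff True = True
Hence S1 is true.

S2: Parsed as not ((P and Q) nand G)

P and Q = True and True = True
(P and Q) nand G = True nand True = False
not ((P and Q) nand G) = not False = True
Hence S2 is true.

S3: Parsed as not P -> ((Q -> M) and not S)

not P = not True = False
Q -> M = True -> True = True
not S = not False = True
(Q -> M) and not S = True and True = True
not P -> ((Q -> M) and not S) = False -> True = True
Thus S3 is true.

Count: 3.

3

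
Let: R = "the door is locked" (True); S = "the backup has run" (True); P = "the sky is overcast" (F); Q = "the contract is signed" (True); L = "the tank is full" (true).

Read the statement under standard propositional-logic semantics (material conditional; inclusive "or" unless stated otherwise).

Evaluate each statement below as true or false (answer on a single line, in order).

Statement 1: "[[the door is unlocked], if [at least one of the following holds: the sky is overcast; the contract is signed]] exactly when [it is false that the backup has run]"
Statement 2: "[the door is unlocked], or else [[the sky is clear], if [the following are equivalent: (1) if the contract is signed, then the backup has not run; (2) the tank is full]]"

Statement 1: Parsed as ((P | Q) -> ~R) <-> ~S

P | Q = F | T = T
~R = ~T = F
(P | Q) -> ~R = T -> F = F
~S = ~T = F
((P | Q) -> ~R) <-> ~S = F <-> F = T
So Statement 1 is true.

Statement 2: In symbols: ~R | (((Q -> ~S) <-> L) -> ~P)

~R = ~T = F
~S = ~T = F
Q -> ~S = T -> F = F
(Q -> ~S) <-> L = F <-> T = F
~P = ~F = T
((Q -> ~S) <-> L) -> ~P = F -> T = T
~R | (((Q -> ~S) <-> L) -> ~P) = F | T = T
So Statement 2 is true.

Statement 1 true; Statement 2 true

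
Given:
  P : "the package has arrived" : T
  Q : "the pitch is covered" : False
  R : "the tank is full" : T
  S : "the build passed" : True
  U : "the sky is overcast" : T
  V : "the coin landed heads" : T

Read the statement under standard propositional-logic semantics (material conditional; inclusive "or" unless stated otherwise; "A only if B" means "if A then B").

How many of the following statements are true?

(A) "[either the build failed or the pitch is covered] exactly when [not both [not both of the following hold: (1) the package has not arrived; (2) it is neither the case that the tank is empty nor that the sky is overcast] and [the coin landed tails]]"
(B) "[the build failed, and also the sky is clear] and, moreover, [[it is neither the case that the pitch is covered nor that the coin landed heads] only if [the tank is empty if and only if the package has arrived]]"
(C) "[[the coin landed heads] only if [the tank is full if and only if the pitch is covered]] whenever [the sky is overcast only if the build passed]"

(A): In symbols: (not S or Q) iff ((not P nand (not R nor U)) nand not V)

not S = not True = False
not S or Q = False or False = False
not P = not True = False
not R = not True = False
not R nor U = False nor True = False
not P nand (not R nor U) = False nand False = True
not V = not True = False
(not P nand (not R nor U)) nand not V = True nand False = True
(not S or Q) iff ((not P nand (not R nor U)) nand not V) = False iff True = False
Thus (A) is false.

(B): In symbols: (not S and not U) and ((Q nor V) -> (not R iff P))

not S = not True = False
not U = not True = False
not S and not U = False and False = False
Q nor V = False nor True = False
not R = not True = False
not R iff P = False iff True = False
(Q nor V) -> (not R iff P) = False -> False = True
(not S and not U) and ((Q nor V) -> (not R iff P)) = False and True = False
So (B) is false.

(C): Parsed as (U -> S) -> (V -> (R iff Q))

U -> S = True -> True = True
R iff Q = True iff False = False
V -> (R iff Q) = True -> False = False
(U -> S) -> (V -> (R iff Q)) = True -> False = False
Hence (C) is false.

True statements: 0 (none).

0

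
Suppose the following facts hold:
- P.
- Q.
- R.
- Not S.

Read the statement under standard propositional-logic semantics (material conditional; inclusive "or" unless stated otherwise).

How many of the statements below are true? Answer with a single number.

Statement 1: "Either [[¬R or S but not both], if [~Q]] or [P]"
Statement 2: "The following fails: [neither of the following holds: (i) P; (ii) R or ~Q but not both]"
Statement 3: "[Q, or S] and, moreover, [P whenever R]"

Statement 1: Parsed as (not Q -> (not R xor S)) or P

not Q = not True = False
not R = not True = False
not R xor S = False xor False = False
not Q -> (not R xor S) = False -> False = True
(not Q -> (not R xor S)) or P = True or True = True
So Statement 1 is true.

Statement 2: In symbols: not (P nor (R xor not Q))

not Q = not True = False
R xor not Q = True xor False = True
P nor (R xor not Q) = True nor True = False
not (P nor (R xor not Q)) = not False = True
Hence Statement 2 is true.

Statement 3: In symbols: (Q or S) and (R -> P)

Q or S = True or False = True
R -> P = True -> True = True
(Q or S) and (R -> P) = True and True = True
Thus Statement 3 is true.

True statements: 3 (Statement 1, Statement 2, Statement 3).

3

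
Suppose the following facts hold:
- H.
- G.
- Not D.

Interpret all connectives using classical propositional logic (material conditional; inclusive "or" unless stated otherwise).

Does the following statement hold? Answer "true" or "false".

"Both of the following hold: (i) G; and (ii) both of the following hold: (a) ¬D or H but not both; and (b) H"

Parsed as G & ((~D xor H) & H)

~D = ~F = T
~D xor H = T xor T = F
(~D xor H) & H = F & T = F
G & ((~D xor H) & H) = T & F = F

False.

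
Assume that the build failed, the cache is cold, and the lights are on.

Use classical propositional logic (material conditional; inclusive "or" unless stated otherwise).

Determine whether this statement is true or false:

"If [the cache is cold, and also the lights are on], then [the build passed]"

false

Let Q = "the cache is warm" (F), R = "the lights are on" (T), P = "the build passed" (F).
Formalization: (¬Q ∧ R) → P

¬Q = ¬F = T
¬Q ∧ R = T ∧ T = T
(¬Q ∧ R) → P = T → F = F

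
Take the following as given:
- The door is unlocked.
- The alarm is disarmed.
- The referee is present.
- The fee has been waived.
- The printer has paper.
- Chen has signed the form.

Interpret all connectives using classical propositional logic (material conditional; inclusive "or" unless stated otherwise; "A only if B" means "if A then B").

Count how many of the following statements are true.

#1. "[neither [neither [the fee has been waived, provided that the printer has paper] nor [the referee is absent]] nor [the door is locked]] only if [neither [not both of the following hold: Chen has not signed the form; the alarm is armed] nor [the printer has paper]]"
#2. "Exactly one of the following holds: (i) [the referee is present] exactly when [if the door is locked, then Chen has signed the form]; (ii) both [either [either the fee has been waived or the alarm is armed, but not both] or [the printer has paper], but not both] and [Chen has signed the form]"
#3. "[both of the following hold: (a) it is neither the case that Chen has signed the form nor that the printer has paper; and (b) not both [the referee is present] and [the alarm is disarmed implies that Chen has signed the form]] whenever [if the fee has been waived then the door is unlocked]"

Let U = "the printer has paper" (T), S = "the fee has been waived" (T), R = "the referee is present" (T), P = "the door is locked" (F), V = "Chen has signed the form" (T), Q = "the alarm is armed" (F).

#1: In symbols: (((U -> S) nor ~R) nor P) -> ((~V nand Q) nor U)

U -> S = T -> T = T
~R = ~T = F
(U -> S) nor ~R = T nor F = F
((U -> S) nor ~R) nor P = F nor F = T
~V = ~T = F
~V nand Q = F nand F = T
(~V nand Q) nor U = T nor T = F
(((U -> S) nor ~R) nor P) -> ((~V nand Q) nor U) = T -> F = F
Thus #1 is false.

#2: Parsed as (R <-> (P -> V)) xor (((S xor Q) xor U) & V)

P -> V = F -> T = T
R <-> (P -> V) = T <-> T = T
S xor Q = T xor F = T
(S xor Q) xor U = T xor T = F
((S xor Q) xor U) & V = F & T = F
(R <-> (P -> V)) xor (((S xor Q) xor U) & V) = T xor F = T
So #2 is true.

#3: Parsed as (S -> ~P) -> ((V nor U) & (R nand (~Q -> V)))

~P = ~F = T
S -> ~P = T -> T = T
V nor U = T nor T = F
~Q = ~F = T
~Q -> V = T -> T = T
R nand (~Q -> V) = T nand T = F
(V nor U) & (R nand (~Q -> V)) = F & F = F
(S -> ~P) -> ((V nor U) & (R nand (~Q -> V))) = T -> F = F
Thus #3 is false.

Count: 1.

1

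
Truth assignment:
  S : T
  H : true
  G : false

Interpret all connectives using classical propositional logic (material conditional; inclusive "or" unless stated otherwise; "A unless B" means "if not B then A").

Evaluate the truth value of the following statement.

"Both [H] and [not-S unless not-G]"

In symbols: H and (not S or not G)

not S = not True = False
not G = not False = True
not S or not G = False or True = True
H and (not S or not G) = True and True = True

True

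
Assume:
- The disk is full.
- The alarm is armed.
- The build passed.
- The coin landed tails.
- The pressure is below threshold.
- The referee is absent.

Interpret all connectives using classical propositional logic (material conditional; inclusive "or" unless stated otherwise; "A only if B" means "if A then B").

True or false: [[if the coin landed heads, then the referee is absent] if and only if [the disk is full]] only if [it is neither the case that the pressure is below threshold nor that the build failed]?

The statement is false.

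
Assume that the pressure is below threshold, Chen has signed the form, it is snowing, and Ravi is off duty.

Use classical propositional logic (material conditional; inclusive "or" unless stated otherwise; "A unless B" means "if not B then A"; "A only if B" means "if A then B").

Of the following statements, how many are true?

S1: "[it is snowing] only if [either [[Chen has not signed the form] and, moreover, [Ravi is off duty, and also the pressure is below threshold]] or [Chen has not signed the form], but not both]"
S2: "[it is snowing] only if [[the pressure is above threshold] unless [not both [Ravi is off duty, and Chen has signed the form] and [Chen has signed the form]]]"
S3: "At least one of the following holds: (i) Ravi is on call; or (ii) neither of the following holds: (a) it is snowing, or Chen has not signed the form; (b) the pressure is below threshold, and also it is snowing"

0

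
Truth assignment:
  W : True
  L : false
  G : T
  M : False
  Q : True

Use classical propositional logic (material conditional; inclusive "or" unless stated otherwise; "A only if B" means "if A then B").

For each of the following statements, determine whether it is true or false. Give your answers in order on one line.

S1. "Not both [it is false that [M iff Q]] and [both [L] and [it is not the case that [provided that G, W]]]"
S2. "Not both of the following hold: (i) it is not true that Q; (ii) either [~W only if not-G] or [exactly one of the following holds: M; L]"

S1 T; S2 T

S1: Formalization: ~(M <-> Q) nand (L & ~(G -> W))

M <-> Q = F <-> T = F
~(M <-> Q) = ~F = T
G -> W = T -> T = T
~(G -> W) = ~T = F
L & ~(G -> W) = F & F = F
~(M <-> Q) nand (L & ~(G -> W)) = T nand F = T
Thus S1 is true.

S2: Formalization: ~Q nand ((~W -> ~G) | (M xor L))

~Q = ~T = F
~W = ~T = F
~G = ~T = F
~W -> ~G = F -> F = T
M xor L = F xor F = F
(~W -> ~G) | (M xor L) = T | F = T
~Q nand ((~W -> ~G) | (M xor L)) = F nand T = T
Thus S2 is true.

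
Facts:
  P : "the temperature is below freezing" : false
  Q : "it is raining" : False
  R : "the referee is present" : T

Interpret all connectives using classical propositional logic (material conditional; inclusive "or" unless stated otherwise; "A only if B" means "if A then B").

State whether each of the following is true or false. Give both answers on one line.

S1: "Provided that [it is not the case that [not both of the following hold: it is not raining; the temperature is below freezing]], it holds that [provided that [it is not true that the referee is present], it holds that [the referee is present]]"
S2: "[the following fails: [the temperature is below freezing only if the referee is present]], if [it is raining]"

S1: In symbols: not (not Q nand P) -> (not R -> R)

not Q = not False = True
not Q nand P = True nand False = True
not (not Q nand P) = not True = False
not R = not True = False
not R -> R = False -> True = True
not (not Q nand P) -> (not R -> R) = False -> True = True
Thus S1 is true.

S2: Parsed as Q -> not (P -> R)

P -> R = False -> True = True
not (P -> R) = not True = False
Q -> not (P -> R) = False -> False = True
Hence S2 is true.

S1 T / S2 T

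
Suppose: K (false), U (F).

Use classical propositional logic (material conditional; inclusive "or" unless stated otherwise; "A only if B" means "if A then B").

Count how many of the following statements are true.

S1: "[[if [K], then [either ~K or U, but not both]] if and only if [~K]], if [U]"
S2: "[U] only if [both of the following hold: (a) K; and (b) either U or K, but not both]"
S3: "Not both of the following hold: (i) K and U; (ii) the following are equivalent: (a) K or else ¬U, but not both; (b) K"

3

S1: Formalization: U -> ((K -> (~K xor U)) <-> ~K)

~K = ~F = T
~K xor U = T xor F = T
K -> (~K xor U) = F -> T = T
~K = ~F = T
(K -> (~K xor U)) <-> ~K = T <-> T = T
U -> ((K -> (~K xor U)) <-> ~K) = F -> T = T
So S1 is true.

S2: This is U -> (K & (U xor K)).

U xor K = F xor F = F
K & (U xor K) = F & F = F
U -> (K & (U xor K)) = F -> F = T
So S2 is true.

S3: Formalization: (K & U) nand ((K xor ~U) <-> K)

K & U = F & F = F
~U = ~F = T
K xor ~U = F xor T = T
(K xor ~U) <-> K = T <-> F = F
(K & U) nand ((K xor ~U) <-> K) = F nand F = T
Hence S3 is true.

3 of the 3 statements are true.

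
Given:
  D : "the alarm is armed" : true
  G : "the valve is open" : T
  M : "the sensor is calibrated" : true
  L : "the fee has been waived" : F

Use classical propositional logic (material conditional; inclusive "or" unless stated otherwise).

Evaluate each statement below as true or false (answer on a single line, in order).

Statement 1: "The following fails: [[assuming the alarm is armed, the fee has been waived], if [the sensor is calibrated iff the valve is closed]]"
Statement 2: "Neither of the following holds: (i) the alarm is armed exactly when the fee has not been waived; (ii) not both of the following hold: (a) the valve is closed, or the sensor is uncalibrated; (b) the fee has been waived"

Statement 1: This is not ((M iff not G) -> (D -> L)).

not G = not True = False
M iff not G = True iff False = False
D -> L = True -> False = False
(M iff not G) -> (D -> L) = False -> False = True
not ((M iff not G) -> (D -> L)) = not True = False
So Statement 1 is false.

Statement 2: Parsed as (D iff not L) nor ((not G or not M) nand L)

not L = not False = True
D iff not L = True iff True = True
not G = not True = False
not M = not True = False
not G or not M = False or False = False
(not G or not M) nand L = False nand False = True
(D iff not L) nor ((not G or not M) nand L) = True nor True = False
Hence Statement 2 is false.

Statement 1 false / Statement 2 false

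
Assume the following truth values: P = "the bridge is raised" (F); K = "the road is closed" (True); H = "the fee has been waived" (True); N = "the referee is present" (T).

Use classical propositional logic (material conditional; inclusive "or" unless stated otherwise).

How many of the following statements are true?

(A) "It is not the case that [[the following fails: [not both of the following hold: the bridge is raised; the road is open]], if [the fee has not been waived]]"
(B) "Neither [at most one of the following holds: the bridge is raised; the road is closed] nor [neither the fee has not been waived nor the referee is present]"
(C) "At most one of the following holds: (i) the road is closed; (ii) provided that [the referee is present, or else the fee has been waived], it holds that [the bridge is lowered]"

(A): Formalization: ¬(¬H → ¬(P ↑ ¬K))

¬H = ¬T = F
¬K = ¬T = F
P ↑ ¬K = F ↑ F = T
¬(P ↑ ¬K) = ¬T = F
¬H → ¬(P ↑ ¬K) = F → F = T
¬(¬H → ¬(P ↑ ¬K)) = ¬T = F
Thus (A) is false.

(B): This is (P ↑ K) ↓ (¬H ↓ N).

P ↑ K = F ↑ T = T
¬H = ¬T = F
¬H ↓ N = F ↓ T = F
(P ↑ K) ↓ (¬H ↓ N) = T ↓ F = F
So (B) is false.

(C): Parsed as K ↑ ((N ∨ H) → ¬P)

N ∨ H = T ∨ T = T
¬P = ¬F = T
(N ∨ H) → ¬P = T → T = T
K ↑ ((N ∨ H) → ¬P) = T ↑ T = F
So (C) is false.

Count: 0.

0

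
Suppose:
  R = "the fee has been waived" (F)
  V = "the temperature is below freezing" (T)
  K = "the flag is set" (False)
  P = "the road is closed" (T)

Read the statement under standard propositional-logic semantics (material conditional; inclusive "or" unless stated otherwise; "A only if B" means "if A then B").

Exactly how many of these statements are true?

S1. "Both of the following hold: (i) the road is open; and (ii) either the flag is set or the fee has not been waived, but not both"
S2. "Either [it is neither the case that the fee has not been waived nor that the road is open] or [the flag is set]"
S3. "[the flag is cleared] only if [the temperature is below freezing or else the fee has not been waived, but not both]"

S1: In symbols: ~P & (K xor ~R)

~P = ~T = F
~R = ~F = T
K xor ~R = F xor T = T
~P & (K xor ~R) = F & T = F
Thus S1 is false.

S2: Parsed as (~R nor ~P) | K

~R = ~F = T
~P = ~T = F
~R nor ~P = T nor F = F
(~R nor ~P) | K = F | F = F
So S2 is false.

S3: Parsed as ~K -> (V xor ~R)

~K = ~F = T
~R = ~F = T
V xor ~R = T xor T = F
~K -> (V xor ~R) = T -> F = F
So S3 is false.

0 of the 3 statements are true (none).

0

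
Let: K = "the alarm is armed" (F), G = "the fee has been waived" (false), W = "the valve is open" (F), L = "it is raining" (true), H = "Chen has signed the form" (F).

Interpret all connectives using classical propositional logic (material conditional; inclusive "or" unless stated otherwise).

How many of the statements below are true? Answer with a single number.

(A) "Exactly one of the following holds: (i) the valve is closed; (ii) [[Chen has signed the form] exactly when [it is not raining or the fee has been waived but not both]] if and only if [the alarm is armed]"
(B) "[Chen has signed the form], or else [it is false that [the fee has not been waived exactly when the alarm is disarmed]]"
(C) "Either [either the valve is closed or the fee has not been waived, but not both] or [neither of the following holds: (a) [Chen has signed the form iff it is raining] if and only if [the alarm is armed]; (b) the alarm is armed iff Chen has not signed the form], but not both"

(A): In symbols: not W xor ((H iff (not L xor G)) iff K)

not W = not False = True
not L = not True = False
not L xor G = False xor False = False
H iff (not L xor G) = False iff False = True
(H iff (not L xor G)) iff K = True iff False = False
not W xor ((H iff (not L xor G)) iff K) = True xor False = True
Hence (A) is true.

(B): In symbols: H or not (not G iff not K)

not G = not False = True
not K = not False = True
not G iff not K = True iff True = True
not (not G iff not K) = not True = False
H or not (not G iff not K) = False or False = False
Thus (B) is false.

(C): In symbols: (not W xor not G) xor (((H iff L) iff K) nor (K iff not H))

not W = not False = True
not G = not False = True
not W xor not G = True xor True = False
H iff L = False iff True = False
(H iff L) iff K = False iff False = True
not H = not False = True
K iff not H = False iff True = False
((H iff L) iff K) nor (K iff not H) = True nor False = False
(not W xor not G) xor (((H iff L) iff K) nor (K iff not H)) = False xor False = False
So (C) is false.

1 of the 3 statements is true ((A)).

1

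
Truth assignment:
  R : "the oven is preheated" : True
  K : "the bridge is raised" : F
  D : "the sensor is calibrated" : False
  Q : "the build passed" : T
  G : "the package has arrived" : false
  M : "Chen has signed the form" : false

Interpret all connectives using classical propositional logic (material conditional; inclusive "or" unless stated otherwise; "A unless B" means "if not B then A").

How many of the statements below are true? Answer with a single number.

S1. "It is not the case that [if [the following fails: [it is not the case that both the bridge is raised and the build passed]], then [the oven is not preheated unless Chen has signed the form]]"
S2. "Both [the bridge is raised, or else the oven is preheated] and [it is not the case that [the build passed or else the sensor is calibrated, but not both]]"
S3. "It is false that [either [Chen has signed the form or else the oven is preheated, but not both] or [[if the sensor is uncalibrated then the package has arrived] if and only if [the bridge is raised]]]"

0

S1: In symbols: ~(~(K nand Q) -> (~R | M))

K nand Q = F nand T = T
~(K nand Q) = ~T = F
~R = ~T = F
~R | M = F | F = F
~(K nand Q) -> (~R | M) = F -> F = T
~(~(K nand Q) -> (~R | M)) = ~T = F
Thus S1 is false.

S2: In symbols: (K | R) & ~(Q xor D)

K | R = F | T = T
Q xor D = T xor F = T
~(Q xor D) = ~T = F
(K | R) & ~(Q xor D) = T & F = F
Hence S2 is false.

S3: In symbols: ~((M xor R) | ((~D -> G) <-> K))

M xor R = F xor T = T
~D = ~F = T
~D -> G = T -> F = F
(~D -> G) <-> K = F <-> F = T
(M xor R) | ((~D -> G) <-> K) = T | T = T
~((M xor R) | ((~D -> G) <-> K)) = ~T = F
Thus S3 is false.

0 of the 3 statements are true (none).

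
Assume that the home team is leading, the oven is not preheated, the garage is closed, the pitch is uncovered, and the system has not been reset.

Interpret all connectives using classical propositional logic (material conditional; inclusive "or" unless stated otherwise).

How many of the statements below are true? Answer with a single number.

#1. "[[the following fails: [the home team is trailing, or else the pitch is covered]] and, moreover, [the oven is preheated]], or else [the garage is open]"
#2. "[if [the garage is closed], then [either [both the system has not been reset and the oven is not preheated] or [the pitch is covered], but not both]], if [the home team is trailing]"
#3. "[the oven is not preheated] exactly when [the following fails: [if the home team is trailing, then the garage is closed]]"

1

Let G = "the home team is leading" (T), K = "the pitch is covered" (F), W = "the oven is preheated" (F), N = "the garage is closed" (T), L = "the system has been reset" (F).

#1: In symbols: (¬(¬G ∨ K) ∧ W) ∨ ¬N

¬G = ¬T = F
¬G ∨ K = F ∨ F = F
¬(¬G ∨ K) = ¬F = T
¬(¬G ∨ K) ∧ W = T ∧ F = F
¬N = ¬T = F
(¬(¬G ∨ K) ∧ W) ∨ ¬N = F ∨ F = F
So #1 is false.

#2: This is ¬G → (N → ((¬L ∧ ¬W) ⊕ K)).

¬G = ¬T = F
¬L = ¬F = T
¬W = ¬F = T
¬L ∧ ¬W = T ∧ T = T
(¬L ∧ ¬W) ⊕ K = T ⊕ F = T
N → ((¬L ∧ ¬W) ⊕ K) = T → T = T
¬G → (N → ((¬L ∧ ¬W) ⊕ K)) = F → T = T
Thus #2 is true.

#3: In symbols: ¬W ↔ ¬(¬G → N)

¬W = ¬F = T
¬G = ¬T = F
¬G → N = F → T = T
¬(¬G → N) = ¬T = F
¬W ↔ ¬(¬G → N) = T ↔ F = F
Hence #3 is false.

True statements: 1 (#2).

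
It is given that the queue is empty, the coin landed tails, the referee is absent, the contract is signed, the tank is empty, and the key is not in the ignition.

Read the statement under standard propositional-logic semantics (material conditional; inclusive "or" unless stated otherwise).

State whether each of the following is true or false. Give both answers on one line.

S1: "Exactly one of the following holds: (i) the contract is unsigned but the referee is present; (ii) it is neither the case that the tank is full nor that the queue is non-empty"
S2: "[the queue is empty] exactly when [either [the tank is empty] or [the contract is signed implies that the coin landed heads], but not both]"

Let S = "the contract is signed" (T), R = "the referee is present" (F), U = "the tank is full" (F), P = "the queue is empty" (T), Q = "the coin landed heads" (F).

S1: Formalization: (~S & R) xor (U nor ~P)

~S = ~T = F
~S & R = F & F = F
~P = ~T = F
U nor ~P = F nor F = T
(~S & R) xor (U nor ~P) = F xor T = T
So S1 is true.

S2: In symbols: P <-> (~U xor (S -> Q))

~U = ~F = T
S -> Q = T -> F = F
~U xor (S -> Q) = T xor F = T
P <-> (~U xor (S -> Q)) = T <-> T = T
Hence S2 is true.

S1 true / S2 true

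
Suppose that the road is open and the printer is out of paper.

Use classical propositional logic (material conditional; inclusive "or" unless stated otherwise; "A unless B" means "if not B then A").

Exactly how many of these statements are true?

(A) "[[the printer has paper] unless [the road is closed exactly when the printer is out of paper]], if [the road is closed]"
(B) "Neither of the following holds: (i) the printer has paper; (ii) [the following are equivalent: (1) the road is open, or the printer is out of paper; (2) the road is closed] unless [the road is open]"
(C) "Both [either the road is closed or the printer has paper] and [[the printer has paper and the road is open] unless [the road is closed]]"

Let P = "the road is closed" (F), Q = "the printer has paper" (F).

(A): In symbols: P -> (Q | (P <-> ~Q))

~Q = ~F = T
P <-> ~Q = F <-> T = F
Q | (P <-> ~Q) = F | F = F
P -> (Q | (P <-> ~Q)) = F -> F = T
So (A) is true.

(B): This is Q nor (((~P | ~Q) <-> P) | ~P).

~P = ~F = T
~Q = ~F = T
~P | ~Q = T | T = T
(~P | ~Q) <-> P = T <-> F = F
~P = ~F = T
((~P | ~Q) <-> P) | ~P = F | T = T
Q nor (((~P | ~Q) <-> P) | ~P) = F nor T = F
Hence (B) is false.

(C): In symbols: (P | Q) & ((Q & ~P) | P)

P | Q = F | F = F
~P = ~F = T
Q & ~P = F & T = F
(Q & ~P) | P = F | F = F
(P | Q) & ((Q & ~P) | P) = F & F = F
Hence (C) is false.

1 of the 3 statements is true ((A)).

1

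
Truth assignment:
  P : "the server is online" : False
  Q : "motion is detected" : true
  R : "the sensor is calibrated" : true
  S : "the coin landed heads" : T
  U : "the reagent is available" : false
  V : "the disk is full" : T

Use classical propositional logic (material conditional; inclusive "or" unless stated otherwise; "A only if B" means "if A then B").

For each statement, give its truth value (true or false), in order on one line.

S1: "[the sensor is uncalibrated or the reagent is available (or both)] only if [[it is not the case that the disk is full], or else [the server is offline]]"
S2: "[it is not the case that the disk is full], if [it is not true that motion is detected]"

S1 True; S2 True

S1: Parsed as (not R or U) -> (not V or not P)

not R = not True = False
not R or U = False or False = False
not V = not True = False
not P = not False = True
not V or not P = False or True = True
(not R or U) -> (not V or not P) = False -> True = True
So S1 is true.

S2: This is not Q -> not V.

not Q = not True = False
not V = not True = False
not Q -> not V = False -> False = True
Thus S2 is true.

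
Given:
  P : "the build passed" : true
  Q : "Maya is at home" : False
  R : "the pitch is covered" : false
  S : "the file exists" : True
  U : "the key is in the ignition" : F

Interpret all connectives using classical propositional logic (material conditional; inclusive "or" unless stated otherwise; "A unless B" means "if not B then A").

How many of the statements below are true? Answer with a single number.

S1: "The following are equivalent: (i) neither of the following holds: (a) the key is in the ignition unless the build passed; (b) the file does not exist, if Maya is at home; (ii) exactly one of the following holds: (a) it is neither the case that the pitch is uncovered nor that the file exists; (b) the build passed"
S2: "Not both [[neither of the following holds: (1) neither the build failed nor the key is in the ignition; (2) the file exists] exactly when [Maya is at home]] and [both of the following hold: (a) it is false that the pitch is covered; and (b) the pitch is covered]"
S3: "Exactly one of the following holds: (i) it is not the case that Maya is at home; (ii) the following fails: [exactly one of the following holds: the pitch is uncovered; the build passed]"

1

S1: This is ((U ∨ P) ↓ (Q → ¬S)) ↔ ((¬R ↓ S) ⊕ P).

U ∨ P = F ∨ T = T
¬S = ¬T = F
Q → ¬S = F → F = T
(U ∨ P) ↓ (Q → ¬S) = T ↓ T = F
¬R = ¬F = T
¬R ↓ S = T ↓ T = F
(¬R ↓ S) ⊕ P = F ⊕ T = T
((U ∨ P) ↓ (Q → ¬S)) ↔ ((¬R ↓ S) ⊕ P) = F ↔ T = F
Hence S1 is false.

S2: Formalization: (((¬P ↓ U) ↓ S) ↔ Q) ↑ (¬R ∧ R)

¬P = ¬T = F
¬P ↓ U = F ↓ F = T
(¬P ↓ U) ↓ S = T ↓ T = F
((¬P ↓ U) ↓ S) ↔ Q = F ↔ F = T
¬R = ¬F = T
¬R ∧ R = T ∧ F = F
(((¬P ↓ U) ↓ S) ↔ Q) ↑ (¬R ∧ R) = T ↑ F = T
Hence S2 is true.

S3: Formalization: ¬Q ⊕ ¬(¬R ⊕ P)

¬Q = ¬F = T
¬R = ¬F = T
¬R ⊕ P = T ⊕ T = F
¬(¬R ⊕ P) = ¬F = T
¬Q ⊕ ¬(¬R ⊕ P) = T ⊕ T = F
So S3 is false.

1 of the 3 statements is true.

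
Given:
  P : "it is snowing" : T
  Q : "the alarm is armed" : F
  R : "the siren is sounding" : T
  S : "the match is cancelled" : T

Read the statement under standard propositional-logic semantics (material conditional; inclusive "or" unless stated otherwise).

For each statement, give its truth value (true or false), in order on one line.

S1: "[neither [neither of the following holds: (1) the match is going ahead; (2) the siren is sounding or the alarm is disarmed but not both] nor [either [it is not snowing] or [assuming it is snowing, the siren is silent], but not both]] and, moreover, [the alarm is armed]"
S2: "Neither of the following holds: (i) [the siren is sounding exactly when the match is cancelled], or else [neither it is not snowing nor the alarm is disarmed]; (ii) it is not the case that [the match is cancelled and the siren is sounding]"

S1: Formalization: ((not S nor (R xor not Q)) nor (not P xor (P -> not R))) and Q

not S = not True = False
not Q = not False = True
R xor not Q = True xor True = False
not S nor (R xor not Q) = False nor False = True
not P = not True = False
not R = not True = False
P -> not R = True -> False = False
not P xor (P -> not R) = False xor False = False
(not S nor (R xor not Q)) nor (not P xor (P -> not R)) = True nor False = False
((not S nor (R xor not Q)) nor (not P xor (P -> not R))) and Q = False and False = False
Hence S1 is false.

S2: In symbols: ((R iff S) or (not P nor not Q)) nor not (S and R)

R iff S = True iff True = True
not P = not True = False
not Q = not False = True
not P nor not Q = False nor True = False
(R iff S) or (not P nor not Q) = True or False = True
S and R = True and True = True
not (S and R) = not True = False
((R iff S) or (not P nor not Q)) nor not (S and R) = True nor False = False
Hence S2 is false.

S1 false, S2 false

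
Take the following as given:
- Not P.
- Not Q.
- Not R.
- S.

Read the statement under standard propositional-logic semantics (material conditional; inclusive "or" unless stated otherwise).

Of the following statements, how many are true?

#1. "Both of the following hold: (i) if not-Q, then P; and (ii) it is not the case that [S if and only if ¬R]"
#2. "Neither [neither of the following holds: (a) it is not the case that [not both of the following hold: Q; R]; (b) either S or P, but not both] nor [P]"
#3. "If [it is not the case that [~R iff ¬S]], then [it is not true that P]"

#1: Parsed as (¬Q → P) ∧ ¬(S ↔ ¬R)

¬Q = ¬F = T
¬Q → P = T → F = F
¬R = ¬F = T
S ↔ ¬R = T ↔ T = T
¬(S ↔ ¬R) = ¬T = F
(¬Q → P) ∧ ¬(S ↔ ¬R) = F ∧ F = F
So #1 is false.

#2: In symbols: (¬(Q ↑ R) ↓ (S ⊕ P)) ↓ P

Q ↑ R = F ↑ F = T
¬(Q ↑ R) = ¬T = F
S ⊕ P = T ⊕ F = T
¬(Q ↑ R) ↓ (S ⊕ P) = F ↓ T = F
(¬(Q ↑ R) ↓ (S ⊕ P)) ↓ P = F ↓ F = T
Thus #2 is true.

#3: This is ¬(¬R ↔ ¬S) → ¬P.

¬R = ¬F = T
¬S = ¬T = F
¬R ↔ ¬S = T ↔ F = F
¬(¬R ↔ ¬S) = ¬F = T
¬P = ¬F = T
¬(¬R ↔ ¬S) → ¬P = T → T = T
Hence #3 is true.

True statements: 2 (#2, #3).

2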